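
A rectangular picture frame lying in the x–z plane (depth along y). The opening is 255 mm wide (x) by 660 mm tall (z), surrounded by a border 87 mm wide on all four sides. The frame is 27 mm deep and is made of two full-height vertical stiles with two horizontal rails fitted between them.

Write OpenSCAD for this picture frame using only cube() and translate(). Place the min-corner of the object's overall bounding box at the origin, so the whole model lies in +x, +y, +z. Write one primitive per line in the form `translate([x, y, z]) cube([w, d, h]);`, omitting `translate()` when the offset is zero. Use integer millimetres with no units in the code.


cube([87, 27, 834]);
translate([342, 0, 0]) cube([87, 27, 834]);
translate([87, 0, 0]) cube([255, 27, 87]);
translate([87, 0, 747]) cube([255, 27, 87]);


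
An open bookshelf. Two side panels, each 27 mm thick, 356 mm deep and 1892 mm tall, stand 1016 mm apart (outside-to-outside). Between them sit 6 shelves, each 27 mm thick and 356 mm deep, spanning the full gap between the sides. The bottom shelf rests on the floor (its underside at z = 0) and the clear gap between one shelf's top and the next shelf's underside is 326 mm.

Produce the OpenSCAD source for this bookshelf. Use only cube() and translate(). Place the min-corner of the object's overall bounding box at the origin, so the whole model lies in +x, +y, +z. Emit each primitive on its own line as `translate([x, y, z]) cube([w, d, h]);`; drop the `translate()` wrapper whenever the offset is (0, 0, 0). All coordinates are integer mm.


cube([27, 356, 1892]);
translate([989, 0, 0]) cube([27, 356, 1892]);
translate([27, 0, 0]) cube([962, 356, 27]);
translate([27, 0, 353]) cube([962, 356, 27]);
translate([27, 0, 706]) cube([962, 356, 27]);
translate([27, 0, 1059]) cube([962, 356, 27]);
translate([27, 0, 1412]) cube([962, 356, 27]);
translate([27, 0, 1765]) cube([962, 356, 27]);


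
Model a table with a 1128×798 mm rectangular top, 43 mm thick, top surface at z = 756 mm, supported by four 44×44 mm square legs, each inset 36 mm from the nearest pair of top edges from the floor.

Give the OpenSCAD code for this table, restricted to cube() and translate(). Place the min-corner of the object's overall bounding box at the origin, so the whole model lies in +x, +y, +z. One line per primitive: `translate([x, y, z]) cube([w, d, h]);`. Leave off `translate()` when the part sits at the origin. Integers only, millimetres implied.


translate([0, 0, 713]) cube([1128, 798, 43]);
translate([36, 36, 0]) cube([44, 44, 713]);
translate([1048, 36, 0]) cube([44, 44, 713]);
translate([36, 718, 0]) cube([44, 44, 713]);
translate([1048, 718, 0]) cube([44, 44, 713]);


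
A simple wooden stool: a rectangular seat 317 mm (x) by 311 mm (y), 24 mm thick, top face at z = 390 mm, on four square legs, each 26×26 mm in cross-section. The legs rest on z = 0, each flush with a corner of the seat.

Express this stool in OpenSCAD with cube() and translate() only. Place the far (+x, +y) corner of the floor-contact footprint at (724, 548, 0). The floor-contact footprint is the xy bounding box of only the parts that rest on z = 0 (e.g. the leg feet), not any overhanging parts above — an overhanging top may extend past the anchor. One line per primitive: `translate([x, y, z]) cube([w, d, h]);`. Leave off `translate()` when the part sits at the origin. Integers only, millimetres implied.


translate([407, 237, 366]) cube([317, 311, 24]);
translate([407, 237, 0]) cube([26, 26, 366]);
translate([698, 237, 0]) cube([26, 26, 366]);
translate([407, 522, 0]) cube([26, 26, 366]);
translate([698, 522, 0]) cube([26, 26, 366]);


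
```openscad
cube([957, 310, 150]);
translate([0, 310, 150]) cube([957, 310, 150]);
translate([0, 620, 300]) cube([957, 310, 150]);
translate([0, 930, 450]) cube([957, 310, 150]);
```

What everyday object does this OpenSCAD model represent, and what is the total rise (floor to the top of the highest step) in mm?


A staircase. The total rise is 600 mm.

4 identical blocks, each offset up and back from the previous — a staircase. Each step is 150 mm tall and there are 4 of them, so the total rise is 4 × 150 = 600 mm.


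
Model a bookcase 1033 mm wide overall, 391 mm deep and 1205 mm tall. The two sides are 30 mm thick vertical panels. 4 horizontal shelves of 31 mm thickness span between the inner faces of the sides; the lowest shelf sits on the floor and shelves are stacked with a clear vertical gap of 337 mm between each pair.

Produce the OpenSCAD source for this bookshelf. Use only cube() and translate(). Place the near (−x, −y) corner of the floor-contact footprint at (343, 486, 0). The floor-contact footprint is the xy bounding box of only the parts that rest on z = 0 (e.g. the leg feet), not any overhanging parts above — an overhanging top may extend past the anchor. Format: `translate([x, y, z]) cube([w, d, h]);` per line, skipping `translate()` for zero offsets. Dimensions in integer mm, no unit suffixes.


translate([343, 486, 0]) cube([30, 391, 1205]);
translate([1346, 486, 0]) cube([30, 391, 1205]);
translate([373, 486, 0]) cube([973, 391, 31]);
translate([373, 486, 368]) cube([973, 391, 31]);
translate([373, 486, 736]) cube([973, 391, 31]);
translate([373, 486, 1104]) cube([973, 391, 31]);


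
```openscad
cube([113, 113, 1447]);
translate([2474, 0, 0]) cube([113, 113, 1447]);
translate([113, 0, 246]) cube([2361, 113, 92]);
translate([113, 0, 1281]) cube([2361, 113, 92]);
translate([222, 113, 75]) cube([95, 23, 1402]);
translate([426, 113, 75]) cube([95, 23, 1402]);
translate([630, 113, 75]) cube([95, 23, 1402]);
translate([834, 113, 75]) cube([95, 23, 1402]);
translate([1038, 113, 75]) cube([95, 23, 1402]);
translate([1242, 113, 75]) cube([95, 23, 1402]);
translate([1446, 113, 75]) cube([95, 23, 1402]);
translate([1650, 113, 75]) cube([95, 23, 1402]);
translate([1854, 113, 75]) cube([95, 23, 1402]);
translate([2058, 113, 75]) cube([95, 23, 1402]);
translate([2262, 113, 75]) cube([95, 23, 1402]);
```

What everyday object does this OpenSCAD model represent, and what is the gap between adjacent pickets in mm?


A fence section. The picket gap is 109 mm.

Two posts, two rails, 11 pickets — a fence section. Span 2361 mm holds 11 pickets of 95 mm with 12 equal gaps: ⌊(2361 − 11·95) / 12⌋ = 109 mm.


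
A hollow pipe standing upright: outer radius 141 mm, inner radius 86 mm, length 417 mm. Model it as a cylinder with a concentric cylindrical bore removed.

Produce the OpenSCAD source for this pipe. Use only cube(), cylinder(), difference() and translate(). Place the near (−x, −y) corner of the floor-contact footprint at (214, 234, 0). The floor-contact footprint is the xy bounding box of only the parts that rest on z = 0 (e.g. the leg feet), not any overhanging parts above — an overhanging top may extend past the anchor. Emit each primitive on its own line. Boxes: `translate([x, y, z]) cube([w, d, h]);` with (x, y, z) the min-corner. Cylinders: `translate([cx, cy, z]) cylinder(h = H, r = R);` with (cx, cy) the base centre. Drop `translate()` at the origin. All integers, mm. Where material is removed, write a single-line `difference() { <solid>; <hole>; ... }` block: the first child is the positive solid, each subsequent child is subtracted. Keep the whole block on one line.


difference() { translate([355, 375, 0]) cylinder(h = 417, r = 141); translate([355, 375, 0]) cylinder(h = 417, r = 86); }


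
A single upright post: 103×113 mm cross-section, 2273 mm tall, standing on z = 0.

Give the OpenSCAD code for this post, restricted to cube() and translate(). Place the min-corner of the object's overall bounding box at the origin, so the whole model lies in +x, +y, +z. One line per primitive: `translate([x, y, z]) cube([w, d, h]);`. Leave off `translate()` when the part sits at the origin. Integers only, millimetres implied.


cube([103, 113, 2273]);


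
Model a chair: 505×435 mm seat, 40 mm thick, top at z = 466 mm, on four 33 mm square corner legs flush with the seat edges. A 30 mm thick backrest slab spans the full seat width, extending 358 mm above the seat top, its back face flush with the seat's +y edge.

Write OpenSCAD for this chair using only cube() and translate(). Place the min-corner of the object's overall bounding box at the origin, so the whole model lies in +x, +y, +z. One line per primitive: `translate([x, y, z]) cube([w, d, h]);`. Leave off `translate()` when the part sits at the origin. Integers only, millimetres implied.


translate([0, 0, 426]) cube([505, 435, 40]);
cube([33, 33, 426]);
translate([472, 0, 0]) cube([33, 33, 426]);
translate([0, 402, 0]) cube([33, 33, 426]);
translate([472, 402, 0]) cube([33, 33, 426]);
translate([0, 405, 466]) cube([505, 30, 358]);


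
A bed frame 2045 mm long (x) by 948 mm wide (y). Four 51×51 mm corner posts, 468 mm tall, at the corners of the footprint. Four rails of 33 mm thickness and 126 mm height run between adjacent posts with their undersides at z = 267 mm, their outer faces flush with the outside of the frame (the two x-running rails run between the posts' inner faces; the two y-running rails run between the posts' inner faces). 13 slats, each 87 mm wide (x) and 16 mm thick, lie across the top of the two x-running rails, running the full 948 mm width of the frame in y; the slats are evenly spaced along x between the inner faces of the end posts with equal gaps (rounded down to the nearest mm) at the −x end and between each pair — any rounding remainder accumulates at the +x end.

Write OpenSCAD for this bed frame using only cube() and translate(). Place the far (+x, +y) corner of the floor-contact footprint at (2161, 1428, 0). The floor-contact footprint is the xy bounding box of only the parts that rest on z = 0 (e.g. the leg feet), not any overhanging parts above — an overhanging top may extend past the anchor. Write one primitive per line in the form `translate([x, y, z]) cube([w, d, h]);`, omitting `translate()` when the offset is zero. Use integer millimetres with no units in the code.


translate([116, 480, 0]) cube([51, 51, 468]);
translate([116, 1377, 0]) cube([51, 51, 468]);
translate([2110, 480, 0]) cube([51, 51, 468]);
translate([2110, 1377, 0]) cube([51, 51, 468]);
translate([167, 480, 267]) cube([1943, 33, 126]);
translate([167, 1395, 267]) cube([1943, 33, 126]);
translate([116, 531, 267]) cube([33, 846, 126]);
translate([2128, 531, 267]) cube([33, 846, 126]);
translate([225, 480, 393]) cube([87, 948, 16]);
translate([370, 480, 393]) cube([87, 948, 16]);
translate([515, 480, 393]) cube([87, 948, 16]);
translate([660, 480, 393]) cube([87, 948, 16]);
translate([805, 480, 393]) cube([87, 948, 16]);
translate([950, 480, 393]) cube([87, 948, 16]);
translate([1095, 480, 393]) cube([87, 948, 16]);
translate([1240, 480, 393]) cube([87, 948, 16]);
translate([1385, 480, 393]) cube([87, 948, 16]);
translate([1530, 480, 393]) cube([87, 948, 16]);
translate([1675, 480, 393]) cube([87, 948, 16]);
translate([1820, 480, 393]) cube([87, 948, 16]);
translate([1965, 480, 393]) cube([87, 948, 16]);


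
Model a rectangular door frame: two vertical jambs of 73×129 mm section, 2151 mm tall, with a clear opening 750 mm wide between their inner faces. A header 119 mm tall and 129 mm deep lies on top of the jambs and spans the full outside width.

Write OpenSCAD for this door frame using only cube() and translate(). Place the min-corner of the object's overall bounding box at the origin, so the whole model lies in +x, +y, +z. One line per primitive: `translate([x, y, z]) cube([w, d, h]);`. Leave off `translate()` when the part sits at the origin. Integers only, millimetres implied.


cube([73, 129, 2151]);
translate([823, 0, 0]) cube([73, 129, 2151]);
translate([0, 0, 2151]) cube([896, 129, 119]);


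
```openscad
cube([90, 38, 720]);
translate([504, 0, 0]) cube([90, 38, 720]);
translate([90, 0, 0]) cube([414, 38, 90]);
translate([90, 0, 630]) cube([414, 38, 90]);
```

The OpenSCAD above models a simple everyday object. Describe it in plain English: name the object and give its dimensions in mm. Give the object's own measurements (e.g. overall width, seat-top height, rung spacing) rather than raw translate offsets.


A rectangular picture frame lying in the x–z plane (depth along y). The opening is 414 mm wide (x) by 540 mm tall (z), surrounded by a border 90 mm wide on all four sides. The frame is 38 mm deep and is made of two full-height vertical stiles with two horizontal rails fitted between them.


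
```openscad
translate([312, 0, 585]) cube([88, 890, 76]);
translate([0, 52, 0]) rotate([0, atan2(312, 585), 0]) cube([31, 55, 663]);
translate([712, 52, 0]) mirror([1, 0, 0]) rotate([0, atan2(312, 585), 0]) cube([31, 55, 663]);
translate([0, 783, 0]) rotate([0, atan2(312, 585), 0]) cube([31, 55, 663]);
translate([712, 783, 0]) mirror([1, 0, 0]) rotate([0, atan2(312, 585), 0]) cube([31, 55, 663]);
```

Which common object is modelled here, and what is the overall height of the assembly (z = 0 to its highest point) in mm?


A sawhorse. The overall height is 661 mm.

A beam across two mirrored pairs of raked legs — a sawhorse. The beam's underside is at z = 585 (matching the legs' vertical rise in atan2(312, 585)) and the beam is 76 mm tall, so its top is at 585 + 76 = 661 mm. The raked legs top out at the beam's underside, so that is the highest point.


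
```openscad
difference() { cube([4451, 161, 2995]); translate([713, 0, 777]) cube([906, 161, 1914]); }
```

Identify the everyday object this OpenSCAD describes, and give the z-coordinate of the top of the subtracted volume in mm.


A wall with a window opening. The window head height is 2691 mm.

A wall with a rectangular opening subtracted — a window. Sill at z = 777, opening 1914 mm tall, so the head is at 777 + 1914 = 2691 mm.


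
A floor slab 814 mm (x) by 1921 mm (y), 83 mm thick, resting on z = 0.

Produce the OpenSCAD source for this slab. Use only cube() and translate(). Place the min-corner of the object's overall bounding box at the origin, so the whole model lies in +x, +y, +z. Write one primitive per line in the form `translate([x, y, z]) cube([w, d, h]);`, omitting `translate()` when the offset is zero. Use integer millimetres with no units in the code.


cube([814, 1921, 83]);


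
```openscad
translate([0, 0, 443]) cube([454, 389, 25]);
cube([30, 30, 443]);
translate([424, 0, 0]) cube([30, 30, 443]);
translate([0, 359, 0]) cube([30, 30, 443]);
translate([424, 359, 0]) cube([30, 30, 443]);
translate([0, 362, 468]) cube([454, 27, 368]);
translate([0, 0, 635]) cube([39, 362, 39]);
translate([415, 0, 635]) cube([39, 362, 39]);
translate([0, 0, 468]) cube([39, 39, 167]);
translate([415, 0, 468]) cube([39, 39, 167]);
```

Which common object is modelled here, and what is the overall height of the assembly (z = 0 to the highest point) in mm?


A chair. The overall height is 836 mm.

A slab on four corner posts with a tall panel at the back — a chair. The seat slab sits at z = 443 with thickness 25, and the 368 mm backrest starts at the seat top, so the overall height is 443 + 25 + 368 = 836 mm.


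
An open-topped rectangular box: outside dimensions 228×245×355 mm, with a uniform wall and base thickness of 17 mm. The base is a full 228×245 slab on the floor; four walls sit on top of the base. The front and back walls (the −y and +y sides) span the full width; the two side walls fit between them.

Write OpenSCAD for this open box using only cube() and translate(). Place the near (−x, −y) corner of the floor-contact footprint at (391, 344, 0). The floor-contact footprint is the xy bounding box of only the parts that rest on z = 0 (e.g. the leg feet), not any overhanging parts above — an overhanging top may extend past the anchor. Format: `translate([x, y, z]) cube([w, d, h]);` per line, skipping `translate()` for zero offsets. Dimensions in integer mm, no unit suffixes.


translate([391, 344, 0]) cube([228, 245, 17]);
translate([391, 344, 17]) cube([228, 17, 338]);
translate([391, 572, 17]) cube([228, 17, 338]);
translate([391, 361, 17]) cube([17, 211, 338]);
translate([602, 361, 17]) cube([17, 211, 338]);


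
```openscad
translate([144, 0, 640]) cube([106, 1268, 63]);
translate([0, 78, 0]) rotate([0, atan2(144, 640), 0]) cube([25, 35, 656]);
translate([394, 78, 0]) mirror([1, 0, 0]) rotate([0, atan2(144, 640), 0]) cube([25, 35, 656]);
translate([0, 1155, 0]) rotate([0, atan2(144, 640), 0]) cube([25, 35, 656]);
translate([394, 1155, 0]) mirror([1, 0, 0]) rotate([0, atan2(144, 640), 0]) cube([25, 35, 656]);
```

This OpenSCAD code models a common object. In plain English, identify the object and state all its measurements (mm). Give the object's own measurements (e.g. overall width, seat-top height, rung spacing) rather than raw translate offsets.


A sawhorse. A 106×1268×63 mm beam (x, y, z) sits on two A-frame leg pairs. Each pair is two raked legs of 25×35 mm section (35 mm along y) splaying symmetrically in x. Each leg rises 640 mm vertically over 144 mm of horizontal reach and is 656 mm long along its own axis. Every leg's outer bottom edge rests on the floor and its outer top edge meets a bottom edge of the beam — the left legs (tilting toward +x) meet the beam's −x bottom edge, the right legs (their mirror images, tilting toward −x) meet its +x bottom edge — so the leg tops tuck under the beam, the beam's underside is 640 mm above the floor, and the feet are 394 mm apart outside-to-outside with the beam centred between them. The two leg pairs are set in 78 mm from either end of the beam.


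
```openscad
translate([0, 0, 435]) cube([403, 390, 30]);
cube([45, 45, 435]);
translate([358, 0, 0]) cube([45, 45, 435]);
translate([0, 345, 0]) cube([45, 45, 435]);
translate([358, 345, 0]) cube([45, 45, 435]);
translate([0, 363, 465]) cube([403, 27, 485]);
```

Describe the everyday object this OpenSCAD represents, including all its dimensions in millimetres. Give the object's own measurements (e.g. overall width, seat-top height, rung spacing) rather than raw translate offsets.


A chair. The seat is a 403×390×30 mm slab with its top at z = 465 mm, on four 45×45 mm corner legs (flush with the seat edges, standing on z = 0). A flat backrest 27 mm thick, 485 mm tall, spans the full seat width and rises from the seat top along its +y edge, rear face flush with the rear of the seat.


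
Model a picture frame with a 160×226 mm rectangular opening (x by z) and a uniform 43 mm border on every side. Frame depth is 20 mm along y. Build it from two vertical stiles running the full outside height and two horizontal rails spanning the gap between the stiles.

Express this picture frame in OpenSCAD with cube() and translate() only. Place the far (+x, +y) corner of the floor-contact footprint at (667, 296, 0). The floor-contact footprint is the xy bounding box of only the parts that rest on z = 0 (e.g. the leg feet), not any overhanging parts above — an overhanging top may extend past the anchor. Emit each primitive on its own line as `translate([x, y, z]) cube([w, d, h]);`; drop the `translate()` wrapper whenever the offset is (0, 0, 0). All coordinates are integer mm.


translate([421, 276, 0]) cube([43, 20, 312]);
translate([624, 276, 0]) cube([43, 20, 312]);
translate([464, 276, 0]) cube([160, 20, 43]);
translate([464, 276, 269]) cube([160, 20, 43]);


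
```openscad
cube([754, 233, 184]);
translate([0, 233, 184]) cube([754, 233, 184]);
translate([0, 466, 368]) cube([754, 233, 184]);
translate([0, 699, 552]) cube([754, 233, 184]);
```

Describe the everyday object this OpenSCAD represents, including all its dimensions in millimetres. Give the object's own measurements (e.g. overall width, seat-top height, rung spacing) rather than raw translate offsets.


A straight staircase of 4 solid steps. Each step is 754 mm wide (x), 233 mm deep (y, the going) and 184 mm tall (the rise). The first step rests on the floor; each subsequent step sits one going further in +y and one rise higher in +z, directly behind and above the previous step with no overlap.


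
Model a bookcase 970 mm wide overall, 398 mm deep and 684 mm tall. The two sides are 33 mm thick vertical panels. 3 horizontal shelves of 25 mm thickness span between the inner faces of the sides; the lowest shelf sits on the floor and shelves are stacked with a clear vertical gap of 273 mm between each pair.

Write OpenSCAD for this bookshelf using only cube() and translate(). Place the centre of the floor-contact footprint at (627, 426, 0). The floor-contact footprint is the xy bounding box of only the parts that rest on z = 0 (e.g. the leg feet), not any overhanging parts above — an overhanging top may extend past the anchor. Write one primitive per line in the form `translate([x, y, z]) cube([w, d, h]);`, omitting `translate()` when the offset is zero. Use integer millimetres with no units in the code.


translate([142, 227, 0]) cube([33, 398, 684]);
translate([1079, 227, 0]) cube([33, 398, 684]);
translate([175, 227, 0]) cube([904, 398, 25]);
translate([175, 227, 298]) cube([904, 398, 25]);
translate([175, 227, 596]) cube([904, 398, 25]);


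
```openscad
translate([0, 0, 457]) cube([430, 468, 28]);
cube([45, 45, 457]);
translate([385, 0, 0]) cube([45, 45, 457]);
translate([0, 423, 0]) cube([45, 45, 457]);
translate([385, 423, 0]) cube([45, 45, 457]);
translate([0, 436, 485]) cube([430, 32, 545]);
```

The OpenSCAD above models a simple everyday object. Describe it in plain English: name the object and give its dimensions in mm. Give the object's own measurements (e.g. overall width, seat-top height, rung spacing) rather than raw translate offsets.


A chair. The seat is a 430×468×28 mm slab with its top at z = 485 mm, on four 45×45 mm corner legs (flush with the seat edges, standing on z = 0). A flat backrest 32 mm thick, 545 mm tall, spans the full seat width and rises from the seat top along its +y edge, rear face flush with the rear of the seat.


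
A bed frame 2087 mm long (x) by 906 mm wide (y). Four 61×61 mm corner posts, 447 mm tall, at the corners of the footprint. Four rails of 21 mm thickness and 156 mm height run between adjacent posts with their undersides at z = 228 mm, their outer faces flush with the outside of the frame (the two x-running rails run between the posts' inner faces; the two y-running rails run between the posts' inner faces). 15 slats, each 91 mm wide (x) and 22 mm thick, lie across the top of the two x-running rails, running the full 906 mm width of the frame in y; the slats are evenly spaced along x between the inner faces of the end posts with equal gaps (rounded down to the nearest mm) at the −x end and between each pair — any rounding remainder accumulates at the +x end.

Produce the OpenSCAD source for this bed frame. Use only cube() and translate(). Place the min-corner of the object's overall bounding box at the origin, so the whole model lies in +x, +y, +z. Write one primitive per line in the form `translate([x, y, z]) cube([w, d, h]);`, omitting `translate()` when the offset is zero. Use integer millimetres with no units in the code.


// slat z = rail_z + rail_h = 228 + 156 = 384
// slat gap = ⌊(1965 − 15·91) / 16⌋ = 37
cube([61, 61, 447]);
translate([0, 845, 0]) cube([61, 61, 447]);
translate([2026, 0, 0]) cube([61, 61, 447]);
translate([2026, 845, 0]) cube([61, 61, 447]);
translate([61, 0, 228]) cube([1965, 21, 156]);
translate([61, 885, 228]) cube([1965, 21, 156]);
translate([0, 61, 228]) cube([21, 784, 156]);
translate([2066, 61, 228]) cube([21, 784, 156]);
translate([98, 0, 384]) cube([91, 906, 22]);
translate([226, 0, 384]) cube([91, 906, 22]);
translate([354, 0, 384]) cube([91, 906, 22]);
translate([482, 0, 384]) cube([91, 906, 22]);
translate([610, 0, 384]) cube([91, 906, 22]);
translate([738, 0, 384]) cube([91, 906, 22]);
translate([866, 0, 384]) cube([91, 906, 22]);
translate([994, 0, 384]) cube([91, 906, 22]);
translate([1122, 0, 384]) cube([91, 906, 22]);
translate([1250, 0, 384]) cube([91, 906, 22]);
translate([1378, 0, 384]) cube([91, 906, 22]);
translate([1506, 0, 384]) cube([91, 906, 22]);
translate([1634, 0, 384]) cube([91, 906, 22]);
translate([1762, 0, 384]) cube([91, 906, 22]);
translate([1890, 0, 384]) cube([91, 906, 22]);


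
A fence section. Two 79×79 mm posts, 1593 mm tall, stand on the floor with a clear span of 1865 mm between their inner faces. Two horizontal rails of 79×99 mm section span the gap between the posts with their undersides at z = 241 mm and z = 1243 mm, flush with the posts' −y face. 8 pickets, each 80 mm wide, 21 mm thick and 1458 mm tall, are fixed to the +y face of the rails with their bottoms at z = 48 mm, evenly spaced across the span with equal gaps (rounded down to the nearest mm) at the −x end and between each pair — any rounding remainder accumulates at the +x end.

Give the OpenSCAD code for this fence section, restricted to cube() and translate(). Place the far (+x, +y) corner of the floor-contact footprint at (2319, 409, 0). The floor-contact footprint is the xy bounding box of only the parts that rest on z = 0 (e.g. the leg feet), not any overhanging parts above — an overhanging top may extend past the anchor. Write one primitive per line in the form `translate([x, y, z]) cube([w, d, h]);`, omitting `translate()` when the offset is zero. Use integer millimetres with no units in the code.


translate([296, 330, 0]) cube([79, 79, 1593]);
translate([2240, 330, 0]) cube([79, 79, 1593]);
translate([375, 330, 241]) cube([1865, 79, 99]);
translate([375, 330, 1243]) cube([1865, 79, 99]);
translate([511, 409, 48]) cube([80, 21, 1458]);
translate([727, 409, 48]) cube([80, 21, 1458]);
translate([943, 409, 48]) cube([80, 21, 1458]);
translate([1159, 409, 48]) cube([80, 21, 1458]);
translate([1375, 409, 48]) cube([80, 21, 1458]);
translate([1591, 409, 48]) cube([80, 21, 1458]);
translate([1807, 409, 48]) cube([80, 21, 1458]);
translate([2023, 409, 48]) cube([80, 21, 1458]);


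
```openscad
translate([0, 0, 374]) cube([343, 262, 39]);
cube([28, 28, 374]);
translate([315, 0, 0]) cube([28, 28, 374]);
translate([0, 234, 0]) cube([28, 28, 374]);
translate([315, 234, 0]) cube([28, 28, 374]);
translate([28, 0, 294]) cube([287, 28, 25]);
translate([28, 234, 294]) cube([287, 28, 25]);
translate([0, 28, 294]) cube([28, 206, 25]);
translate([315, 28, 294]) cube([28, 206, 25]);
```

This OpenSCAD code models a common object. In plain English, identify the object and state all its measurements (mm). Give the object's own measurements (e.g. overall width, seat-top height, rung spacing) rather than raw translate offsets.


A four-legged stool. The seat is a 343×262×39 mm slab whose top surface is at z = 413 mm; four square legs, each 28×28 mm in cross-section, run from the floor (z = 0) to the underside of the seat, each flush with a corner of the seat. Four stretchers, 28 mm wide and 25 mm tall, connect adjacent legs with their undersides at z = 294 mm, each running between the inner faces of the legs it joins and aligned with the legs' outer faces on the other axis.


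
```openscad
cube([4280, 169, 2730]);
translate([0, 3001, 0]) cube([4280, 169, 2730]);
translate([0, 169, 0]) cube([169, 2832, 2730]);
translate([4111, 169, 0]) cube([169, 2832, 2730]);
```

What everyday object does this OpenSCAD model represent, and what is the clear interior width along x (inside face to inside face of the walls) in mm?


A house (or room) frame. The interior width is 3942 mm.

Four 2730 mm walls enclosing a rectangle with no floor or roof — a room or house frame. Outside width is 4280 mm and wall thickness is 169 mm, so the interior width is 4280 − 2 × 169 = 3942 mm.


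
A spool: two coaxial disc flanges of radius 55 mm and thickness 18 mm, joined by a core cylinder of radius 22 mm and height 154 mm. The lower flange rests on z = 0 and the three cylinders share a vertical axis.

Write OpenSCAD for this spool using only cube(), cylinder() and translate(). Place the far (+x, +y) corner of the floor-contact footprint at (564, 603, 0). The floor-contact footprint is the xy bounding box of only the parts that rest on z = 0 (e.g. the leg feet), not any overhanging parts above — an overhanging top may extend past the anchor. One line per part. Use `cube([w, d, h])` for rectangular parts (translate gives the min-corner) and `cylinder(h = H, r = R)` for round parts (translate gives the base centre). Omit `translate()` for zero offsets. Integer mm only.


translate([509, 548, 0]) cylinder(h = 18, r = 55);
translate([509, 548, 18]) cylinder(h = 154, r = 22);
translate([509, 548, 172]) cylinder(h = 18, r = 55);


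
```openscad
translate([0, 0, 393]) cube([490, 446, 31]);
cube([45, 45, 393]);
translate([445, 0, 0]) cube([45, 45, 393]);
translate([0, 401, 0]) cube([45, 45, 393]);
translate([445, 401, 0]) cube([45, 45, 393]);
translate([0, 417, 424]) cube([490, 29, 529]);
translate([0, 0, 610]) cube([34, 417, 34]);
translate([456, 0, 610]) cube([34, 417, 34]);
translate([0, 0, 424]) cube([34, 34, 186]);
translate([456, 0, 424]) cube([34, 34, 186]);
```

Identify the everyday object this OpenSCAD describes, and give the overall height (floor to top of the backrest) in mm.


A chair. The overall height is 953 mm.

A slab on four corner posts with a tall panel at the back — a chair. The seat slab sits at z = 393 with thickness 31, and the 529 mm backrest starts at the seat top, so the overall height is 393 + 31 + 529 = 953 mm.


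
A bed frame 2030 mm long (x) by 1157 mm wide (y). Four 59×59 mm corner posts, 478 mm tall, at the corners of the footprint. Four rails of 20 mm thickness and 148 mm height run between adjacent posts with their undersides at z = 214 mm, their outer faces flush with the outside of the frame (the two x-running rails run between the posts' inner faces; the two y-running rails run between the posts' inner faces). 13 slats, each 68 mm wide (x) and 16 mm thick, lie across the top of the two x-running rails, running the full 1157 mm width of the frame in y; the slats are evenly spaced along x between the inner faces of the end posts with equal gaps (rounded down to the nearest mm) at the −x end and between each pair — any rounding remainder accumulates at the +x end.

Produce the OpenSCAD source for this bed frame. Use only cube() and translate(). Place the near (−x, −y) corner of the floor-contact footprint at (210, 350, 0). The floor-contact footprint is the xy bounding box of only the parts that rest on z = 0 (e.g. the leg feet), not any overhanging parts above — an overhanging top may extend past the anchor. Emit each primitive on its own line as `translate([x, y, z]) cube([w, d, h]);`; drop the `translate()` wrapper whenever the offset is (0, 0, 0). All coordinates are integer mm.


translate([210, 350, 0]) cube([59, 59, 478]);
translate([210, 1448, 0]) cube([59, 59, 478]);
translate([2181, 350, 0]) cube([59, 59, 478]);
translate([2181, 1448, 0]) cube([59, 59, 478]);
translate([269, 350, 214]) cube([1912, 20, 148]);
translate([269, 1487, 214]) cube([1912, 20, 148]);
translate([210, 409, 214]) cube([20, 1039, 148]);
translate([2220, 409, 214]) cube([20, 1039, 148]);
translate([342, 350, 362]) cube([68, 1157, 16]);
translate([483, 350, 362]) cube([68, 1157, 16]);
translate([624, 350, 362]) cube([68, 1157, 16]);
translate([765, 350, 362]) cube([68, 1157, 16]);
translate([906, 350, 362]) cube([68, 1157, 16]);
translate([1047, 350, 362]) cube([68, 1157, 16]);
translate([1188, 350, 362]) cube([68, 1157, 16]);
translate([1329, 350, 362]) cube([68, 1157, 16]);
translate([1470, 350, 362]) cube([68, 1157, 16]);
translate([1611, 350, 362]) cube([68, 1157, 16]);
translate([1752, 350, 362]) cube([68, 1157, 16]);
translate([1893, 350, 362]) cube([68, 1157, 16]);
translate([2034, 350, 362]) cube([68, 1157, 16]);


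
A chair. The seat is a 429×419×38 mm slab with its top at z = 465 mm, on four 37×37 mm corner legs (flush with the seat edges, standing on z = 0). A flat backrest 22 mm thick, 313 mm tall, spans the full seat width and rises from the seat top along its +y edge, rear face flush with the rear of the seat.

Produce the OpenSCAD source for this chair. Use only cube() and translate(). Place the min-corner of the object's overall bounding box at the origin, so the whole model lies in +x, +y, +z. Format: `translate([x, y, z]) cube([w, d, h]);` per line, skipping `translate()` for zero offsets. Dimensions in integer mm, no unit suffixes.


translate([0, 0, 427]) cube([429, 419, 38]);
cube([37, 37, 427]);
translate([392, 0, 0]) cube([37, 37, 427]);
translate([0, 382, 0]) cube([37, 37, 427]);
translate([392, 382, 0]) cube([37, 37, 427]);
translate([0, 397, 465]) cube([429, 22, 313]);


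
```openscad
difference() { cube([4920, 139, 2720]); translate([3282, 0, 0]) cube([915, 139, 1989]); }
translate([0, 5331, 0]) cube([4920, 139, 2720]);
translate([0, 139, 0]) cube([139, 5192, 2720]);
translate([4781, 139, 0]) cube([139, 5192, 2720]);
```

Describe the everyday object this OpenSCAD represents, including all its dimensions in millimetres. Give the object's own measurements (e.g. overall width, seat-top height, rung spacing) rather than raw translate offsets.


A single room: four walls, each 2720 mm tall and 139 mm thick, enclosing an outside footprint 4920×5470 mm (x × y), no floor or roof. The front and back walls (−y and +y sides) run the full x-width; the side walls fit between their inner faces. A door opening 915 mm wide and 1989 mm tall is cut through the front wall from the floor up, its −x edge 3282 mm from the wall's −x end.


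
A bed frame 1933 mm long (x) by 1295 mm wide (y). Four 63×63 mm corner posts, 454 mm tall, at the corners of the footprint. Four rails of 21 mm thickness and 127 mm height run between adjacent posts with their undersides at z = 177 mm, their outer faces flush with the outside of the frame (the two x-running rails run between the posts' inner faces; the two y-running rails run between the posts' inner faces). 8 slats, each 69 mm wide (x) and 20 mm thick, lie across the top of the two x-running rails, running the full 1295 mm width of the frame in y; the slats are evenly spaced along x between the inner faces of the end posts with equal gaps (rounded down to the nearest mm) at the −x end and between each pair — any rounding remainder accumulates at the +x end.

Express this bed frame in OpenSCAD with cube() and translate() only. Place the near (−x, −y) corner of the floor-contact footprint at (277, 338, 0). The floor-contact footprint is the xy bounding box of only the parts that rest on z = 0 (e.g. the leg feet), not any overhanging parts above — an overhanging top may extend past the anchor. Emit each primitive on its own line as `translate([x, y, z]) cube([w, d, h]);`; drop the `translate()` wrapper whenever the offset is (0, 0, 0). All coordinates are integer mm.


translate([277, 338, 0]) cube([63, 63, 454]);
translate([277, 1570, 0]) cube([63, 63, 454]);
translate([2147, 338, 0]) cube([63, 63, 454]);
translate([2147, 1570, 0]) cube([63, 63, 454]);
translate([340, 338, 177]) cube([1807, 21, 127]);
translate([340, 1612, 177]) cube([1807, 21, 127]);
translate([277, 401, 177]) cube([21, 1169, 127]);
translate([2189, 401, 177]) cube([21, 1169, 127]);
translate([479, 338, 304]) cube([69, 1295, 20]);
translate([687, 338, 304]) cube([69, 1295, 20]);
translate([895, 338, 304]) cube([69, 1295, 20]);
translate([1103, 338, 304]) cube([69, 1295, 20]);
translate([1311, 338, 304]) cube([69, 1295, 20]);
translate([1519, 338, 304]) cube([69, 1295, 20]);
translate([1727, 338, 304]) cube([69, 1295, 20]);
translate([1935, 338, 304]) cube([69, 1295, 20]);


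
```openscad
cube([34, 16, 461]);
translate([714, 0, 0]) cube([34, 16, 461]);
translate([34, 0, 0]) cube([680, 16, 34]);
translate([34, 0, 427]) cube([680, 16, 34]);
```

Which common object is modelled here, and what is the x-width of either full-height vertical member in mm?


A picture frame. The border width is 34 mm.

Four thin pieces enclosing a rectangular opening — a picture frame. The two full-height stiles are 461 mm tall; the top rail sits at z = 427 and is 34 mm tall, so the border above the opening is 461 − 427 = 34 mm, matching the stile x-width.


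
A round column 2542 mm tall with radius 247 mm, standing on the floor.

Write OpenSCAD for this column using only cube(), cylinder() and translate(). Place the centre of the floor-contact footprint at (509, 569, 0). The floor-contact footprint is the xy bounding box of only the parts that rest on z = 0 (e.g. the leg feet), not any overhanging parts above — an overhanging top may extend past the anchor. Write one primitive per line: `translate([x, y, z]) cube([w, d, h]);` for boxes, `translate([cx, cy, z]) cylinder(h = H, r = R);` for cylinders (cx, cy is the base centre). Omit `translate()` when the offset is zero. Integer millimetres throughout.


translate([509, 569, 0]) cylinder(h = 2542, r = 247);


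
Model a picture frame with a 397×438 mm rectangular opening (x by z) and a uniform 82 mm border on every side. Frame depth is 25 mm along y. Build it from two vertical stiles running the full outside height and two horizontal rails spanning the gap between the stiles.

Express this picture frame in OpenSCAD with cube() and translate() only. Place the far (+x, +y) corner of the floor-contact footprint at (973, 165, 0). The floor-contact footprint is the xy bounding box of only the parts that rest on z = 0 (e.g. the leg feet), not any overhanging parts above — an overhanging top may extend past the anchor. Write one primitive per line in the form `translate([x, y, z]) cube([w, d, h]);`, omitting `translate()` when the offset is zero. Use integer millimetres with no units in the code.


translate([412, 140, 0]) cube([82, 25, 602]);
translate([891, 140, 0]) cube([82, 25, 602]);
translate([494, 140, 0]) cube([397, 25, 82]);
translate([494, 140, 520]) cube([397, 25, 82]);


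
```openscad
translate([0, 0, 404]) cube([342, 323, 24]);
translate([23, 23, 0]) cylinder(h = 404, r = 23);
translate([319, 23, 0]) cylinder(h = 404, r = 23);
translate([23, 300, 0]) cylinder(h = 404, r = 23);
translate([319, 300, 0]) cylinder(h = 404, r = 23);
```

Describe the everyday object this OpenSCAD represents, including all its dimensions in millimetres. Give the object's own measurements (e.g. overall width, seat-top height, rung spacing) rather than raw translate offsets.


A simple wooden stool: a rectangular seat 342 mm (x) by 323 mm (y), 24 mm thick, top face at z = 428 mm, on four round legs, each 46 mm in diameter. The legs rest on z = 0, each leg's axis is inset half a diameter from the nearest pair of seat edges (so the leg's bounding box is flush with the corner).


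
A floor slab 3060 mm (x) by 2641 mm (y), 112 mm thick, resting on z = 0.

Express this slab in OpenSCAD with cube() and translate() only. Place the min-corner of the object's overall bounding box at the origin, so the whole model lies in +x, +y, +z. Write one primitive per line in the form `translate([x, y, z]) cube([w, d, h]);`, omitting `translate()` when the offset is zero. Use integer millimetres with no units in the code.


cube([3060, 2641, 112]);


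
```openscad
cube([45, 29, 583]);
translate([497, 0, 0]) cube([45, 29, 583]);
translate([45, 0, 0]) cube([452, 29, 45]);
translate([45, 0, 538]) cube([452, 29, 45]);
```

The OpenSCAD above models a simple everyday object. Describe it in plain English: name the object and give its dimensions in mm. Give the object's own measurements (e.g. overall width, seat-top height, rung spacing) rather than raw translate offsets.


A rectangular picture frame lying in the x–z plane (depth along y). The opening is 452 mm wide (x) by 493 mm tall (z), surrounded by a border 45 mm wide on all four sides. The frame is 29 mm deep and is made of two full-height vertical stiles with two horizontal rails fitted between them.


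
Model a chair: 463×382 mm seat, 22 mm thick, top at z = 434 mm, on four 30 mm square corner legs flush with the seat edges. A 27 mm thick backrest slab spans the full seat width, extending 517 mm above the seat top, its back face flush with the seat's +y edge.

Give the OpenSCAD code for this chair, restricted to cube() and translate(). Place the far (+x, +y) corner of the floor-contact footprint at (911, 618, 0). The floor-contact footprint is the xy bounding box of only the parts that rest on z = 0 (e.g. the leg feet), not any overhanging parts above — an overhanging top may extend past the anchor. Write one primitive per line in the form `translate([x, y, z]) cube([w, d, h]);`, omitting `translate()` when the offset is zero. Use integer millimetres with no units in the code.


translate([448, 236, 412]) cube([463, 382, 22]);
translate([448, 236, 0]) cube([30, 30, 412]);
translate([881, 236, 0]) cube([30, 30, 412]);
translate([448, 588, 0]) cube([30, 30, 412]);
translate([881, 588, 0]) cube([30, 30, 412]);
translate([448, 591, 434]) cube([463, 27, 517]);
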